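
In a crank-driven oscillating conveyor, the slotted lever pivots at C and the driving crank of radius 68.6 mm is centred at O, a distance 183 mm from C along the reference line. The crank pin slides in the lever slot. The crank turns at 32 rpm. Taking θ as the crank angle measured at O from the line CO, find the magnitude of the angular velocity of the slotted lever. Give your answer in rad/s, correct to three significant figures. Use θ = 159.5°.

1.61

ω = 3.351 rad/s (from 32 rpm).
Crank pin A relative to C: A = (d + r cosθ, r sinθ); lever angle φ = atan2(r sinθ, d + r cosθ).
Differentiating tanφ: φ̇ = rω(d cosθ + r)/(d² + r² + 2dr cosθ).
d² + r² + 2dr cosθ = |CA|² = 0.0146774 m²;  d cosθ + r = -0.10281 m.
|ω_lever| = |0.0686·3.351·-0.10281| / 0.0146774 = 1.6103 rad/s.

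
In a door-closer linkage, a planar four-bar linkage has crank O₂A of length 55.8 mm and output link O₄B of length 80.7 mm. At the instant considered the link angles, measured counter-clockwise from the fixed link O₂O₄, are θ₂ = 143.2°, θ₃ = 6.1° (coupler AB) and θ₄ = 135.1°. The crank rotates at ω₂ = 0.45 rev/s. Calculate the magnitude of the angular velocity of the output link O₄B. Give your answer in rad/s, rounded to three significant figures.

1.71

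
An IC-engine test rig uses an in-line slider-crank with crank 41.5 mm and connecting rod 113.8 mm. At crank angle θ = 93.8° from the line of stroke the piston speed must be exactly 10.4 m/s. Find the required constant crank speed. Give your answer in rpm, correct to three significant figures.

For an in-line slider-crank, |v_piston| = rω|sinθ|·[1 + r cosθ/√(L² − r² sin²θ)].
With r = 0.0415 m, L = 0.1138 m, θ = 93.8°: the bracketed kinematic factor |dx/dθ| = 0.040334 m.
ω = v/|dx/dθ| = 10.4/0.040334 = 257.84 rad/s.
N = 60ω/(2π) = 2462.2 rpm.

2460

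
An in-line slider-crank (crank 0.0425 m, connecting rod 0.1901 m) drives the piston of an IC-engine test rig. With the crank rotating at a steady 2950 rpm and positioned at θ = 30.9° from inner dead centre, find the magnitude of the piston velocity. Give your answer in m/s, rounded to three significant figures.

ω = 2π·2950/60 = 308.9 rad/s
For an in-line slider-crank, x = r cosθ + √(L² − r² sin²θ), so v = −rω sinθ·[1 + r cosθ/√(L² − r² sin²θ)].
With r = 0.0425 m, L = 0.1901 m, θ = 30.9°: √(L² − r² sin²θ) = 0.18884 m.
v = −0.0425·308.9·0.51354·[1 + 0.0425·0.85806/0.18884] = -8.0444 m/s.
|v| = 8.0444 m/s.

8.04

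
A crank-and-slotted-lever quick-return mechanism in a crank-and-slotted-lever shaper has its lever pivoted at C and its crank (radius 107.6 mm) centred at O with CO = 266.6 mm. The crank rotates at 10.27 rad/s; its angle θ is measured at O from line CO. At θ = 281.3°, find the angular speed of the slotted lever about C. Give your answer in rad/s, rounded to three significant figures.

1.88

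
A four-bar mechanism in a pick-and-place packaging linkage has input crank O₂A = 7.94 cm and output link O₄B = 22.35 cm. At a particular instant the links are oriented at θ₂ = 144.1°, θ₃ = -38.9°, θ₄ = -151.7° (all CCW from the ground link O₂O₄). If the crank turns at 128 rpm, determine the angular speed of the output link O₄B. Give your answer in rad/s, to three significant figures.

0.270

ω₂ = 13.4 rad/s (from 128 rpm).
Differentiating the loop-closure r₂e^{iθ₂}+r₃e^{iθ₃}=r₁+r₄e^{iθ₄} gives r₂ω₂e^{iθ₂}+r₃ω₃e^{iθ₃}=r₄ω₄e^{iθ₄}.
Eliminating the other unknown: ω₄ = r₂ω₂ sin(θ₂−θ₃) / [r₄ sin(θ₄−θ₃)].
Numerator sine = -0.05234; denominator sine = -0.92186.
Result = 0.0794·13.4·(-0.05234) / (0.2235·(-0.92186)) = +0.27034 rad/s; magnitude 0.27034 rad/s.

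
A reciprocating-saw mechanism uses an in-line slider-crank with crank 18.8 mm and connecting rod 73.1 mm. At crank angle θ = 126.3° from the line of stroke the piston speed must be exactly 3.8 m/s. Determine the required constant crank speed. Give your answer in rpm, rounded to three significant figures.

For an in-line slider-crank, |v_piston| = rω|sinθ|·[1 + r cosθ/√(L² − r² sin²θ)].
With r = 0.0188 m, L = 0.0731 m, θ = 126.3°: the bracketed kinematic factor |dx/dθ| = 0.012793 m.
ω = v/|dx/dθ| = 3.8/0.012793 = 297.03 rad/s.
N = 60ω/(2π) = 2836.4 rpm.

2840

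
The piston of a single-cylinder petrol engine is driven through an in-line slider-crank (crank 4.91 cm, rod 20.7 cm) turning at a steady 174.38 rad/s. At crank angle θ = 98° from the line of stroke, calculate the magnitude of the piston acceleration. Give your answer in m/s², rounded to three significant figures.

558

ω = 174.4 rad/s
x(θ) = r cosθ + √(L² − r² sin²θ); with ω constant, a = ω²·d²x/dθ².
d²x/dθ² = −r cosθ − r²(cos2θ)/√u − r⁴ sin²2θ/(4u^{3/2}),  u = L² − r² sin²θ = 0.0404849 m².
Substituting r = 0.0491 m, L = 0.207 m, θ = 98°: d²x/dθ² = +0.018337 m.
a = ω²·d²x/dθ² = (174.4)²·(+0.018337) = +557.61 m/s²;  |a| = 557.61 m/s².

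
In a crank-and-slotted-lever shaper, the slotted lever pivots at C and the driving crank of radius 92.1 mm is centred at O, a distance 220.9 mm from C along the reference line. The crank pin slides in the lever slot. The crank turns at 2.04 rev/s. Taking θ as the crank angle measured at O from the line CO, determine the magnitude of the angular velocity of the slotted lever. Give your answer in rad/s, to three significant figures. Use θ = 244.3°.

0.110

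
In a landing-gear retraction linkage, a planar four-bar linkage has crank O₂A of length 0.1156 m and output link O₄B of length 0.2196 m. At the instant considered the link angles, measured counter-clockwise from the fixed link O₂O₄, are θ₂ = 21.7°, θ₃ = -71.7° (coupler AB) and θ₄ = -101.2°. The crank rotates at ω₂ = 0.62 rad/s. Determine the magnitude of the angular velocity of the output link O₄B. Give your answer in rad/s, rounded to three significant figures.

0.662

ω₂ = 0.62 rad/s
Differentiating the loop-closure r₂e^{iθ₂}+r₃e^{iθ₃}=r₁+r₄e^{iθ₄} gives r₂ω₂e^{iθ₂}+r₃ω₃e^{iθ₃}=r₄ω₄e^{iθ₄}.
Eliminating the other unknown: ω₄ = r₂ω₂ sin(θ₂−θ₃) / [r₄ sin(θ₄−θ₃)].
Numerator sine = +0.99824; denominator sine = -0.49242.
Result = 0.1156·0.62·(+0.99824) / (0.2196·(-0.49242)) = -0.66163 rad/s; magnitude 0.66163 rad/s.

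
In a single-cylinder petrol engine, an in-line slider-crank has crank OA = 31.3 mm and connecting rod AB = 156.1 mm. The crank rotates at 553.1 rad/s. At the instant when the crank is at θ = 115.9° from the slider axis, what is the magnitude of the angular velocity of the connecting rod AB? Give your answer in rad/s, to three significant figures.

49.3

ω = 553.1 rad/s
The rod makes angle φ with the slider axis where L sinφ = r sinθ; differentiating, L cosφ·φ̇ = r ω cosθ.
L cosφ = √(L² − r² sin²θ) = 0.15354 m.
|ω_rod| = r ω |cosθ| / √(L² − r² sin²θ) = 0.0313·553.1·0.43680/0.15354 = 49.251 rad/s.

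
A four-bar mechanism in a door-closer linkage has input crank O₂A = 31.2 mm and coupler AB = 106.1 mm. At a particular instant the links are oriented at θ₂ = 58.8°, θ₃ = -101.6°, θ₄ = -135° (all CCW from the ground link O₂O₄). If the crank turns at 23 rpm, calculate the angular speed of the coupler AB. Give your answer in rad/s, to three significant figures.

ω₂ = 2.409 rad/s (from 23 rpm).
Differentiating the loop-closure r₂e^{iθ₂}+r₃e^{iθ₃}=r₁+r₄e^{iθ₄} gives r₂ω₂e^{iθ₂}+r₃ω₃e^{iθ₃}=r₄ω₄e^{iθ₄}.
Eliminating the other unknown: ω₃ = r₂ω₂ sin(θ₄−θ₂) / [r₃ sin(θ₃−θ₄)].
Numerator sine = +0.23853; denominator sine = +0.55048.
Result = 0.0312·2.409·(+0.23853) / (0.1061·(+0.55048)) = +0.3069 rad/s; magnitude 0.3069 rad/s.

0.307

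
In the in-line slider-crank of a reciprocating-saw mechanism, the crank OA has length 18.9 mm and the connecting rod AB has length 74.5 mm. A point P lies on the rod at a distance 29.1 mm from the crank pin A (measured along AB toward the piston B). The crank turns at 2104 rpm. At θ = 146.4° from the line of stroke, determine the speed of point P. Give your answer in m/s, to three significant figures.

2.99

ω = 220.3 rad/s.  Crank-pin speed |V_A| = rω = 4.1642 m/s, perpendicular to OA.
Rod angle: sinφ = −(r/L) sinθ ⇒ φ = -8.070°; ω_rod = −rω cosθ/√(L²−r²sin²θ) = +47.023 rad/s.
V_P = V_A + ω_rod × AP, with AP = 0.0291 m along the rod.
Components: V_Px = −rω sinθ − a·ω_rod·sinφ = -2.1124 m/s;  V_Py = rω cosθ + a·ω_rod·cosφ = -2.1137 m/s.
|V_P| = √(V_Px² + V_Py²) = 2.9883 m/s.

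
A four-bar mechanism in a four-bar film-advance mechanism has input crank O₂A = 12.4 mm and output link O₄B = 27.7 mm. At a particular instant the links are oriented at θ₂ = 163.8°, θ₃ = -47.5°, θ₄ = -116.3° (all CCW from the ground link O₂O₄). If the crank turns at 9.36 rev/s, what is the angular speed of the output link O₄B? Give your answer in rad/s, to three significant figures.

14.7

ω₂ = 58.81 rad/s (from 9.36 rev/s).
Differentiating the loop-closure r₂e^{iθ₂}+r₃e^{iθ₃}=r₁+r₄e^{iθ₄} gives r₂ω₂e^{iθ₂}+r₃ω₃e^{iθ₃}=r₄ω₄e^{iθ₄}.
Eliminating the other unknown: ω₄ = r₂ω₂ sin(θ₂−θ₃) / [r₄ sin(θ₄−θ₃)].
Numerator sine = -0.51952; denominator sine = -0.93232.
Result = 0.0124·58.81·(-0.51952) / (0.0277·(-0.93232)) = +14.67 rad/s; magnitude 14.67 rad/s.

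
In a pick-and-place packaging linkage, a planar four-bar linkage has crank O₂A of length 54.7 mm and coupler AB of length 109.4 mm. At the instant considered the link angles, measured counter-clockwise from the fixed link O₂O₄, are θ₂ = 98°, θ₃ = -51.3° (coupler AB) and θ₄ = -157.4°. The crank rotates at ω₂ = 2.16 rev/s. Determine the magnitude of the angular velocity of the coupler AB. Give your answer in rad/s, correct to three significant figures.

ω₂ = 13.57 rad/s (from 2.16 rev/s).
Differentiating the loop-closure r₂e^{iθ₂}+r₃e^{iθ₃}=r₁+r₄e^{iθ₄} gives r₂ω₂e^{iθ₂}+r₃ω₃e^{iθ₃}=r₄ω₄e^{iθ₄}.
Eliminating the other unknown: ω₃ = r₂ω₂ sin(θ₄−θ₂) / [r₃ sin(θ₃−θ₄)].
Numerator sine = +0.96771; denominator sine = +0.96078.
Result = 0.0547·13.57·(+0.96771) / (0.1094·(+0.96078)) = +6.8348 rad/s; magnitude 6.8348 rad/s.

6.83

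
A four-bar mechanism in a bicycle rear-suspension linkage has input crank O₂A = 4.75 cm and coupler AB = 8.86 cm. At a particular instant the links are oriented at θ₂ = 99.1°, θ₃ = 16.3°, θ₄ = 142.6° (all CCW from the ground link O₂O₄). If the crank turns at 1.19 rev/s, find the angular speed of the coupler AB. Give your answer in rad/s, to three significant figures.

3.42

ω₂ = 7.477 rad/s (from 1.19 rev/s).
Differentiating the loop-closure r₂e^{iθ₂}+r₃e^{iθ₃}=r₁+r₄e^{iθ₄} gives r₂ω₂e^{iθ₂}+r₃ω₃e^{iθ₃}=r₄ω₄e^{iθ₄}.
Eliminating the other unknown: ω₃ = r₂ω₂ sin(θ₄−θ₂) / [r₃ sin(θ₃−θ₄)].
Numerator sine = +0.68835; denominator sine = -0.80593.
Result = 0.0475·7.477·(+0.68835) / (0.0886·(-0.80593)) = -3.4238 rad/s; magnitude 3.4238 rad/s.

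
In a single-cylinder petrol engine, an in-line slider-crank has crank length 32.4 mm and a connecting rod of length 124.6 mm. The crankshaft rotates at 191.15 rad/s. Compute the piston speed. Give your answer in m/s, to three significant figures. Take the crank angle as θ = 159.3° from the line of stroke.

1.65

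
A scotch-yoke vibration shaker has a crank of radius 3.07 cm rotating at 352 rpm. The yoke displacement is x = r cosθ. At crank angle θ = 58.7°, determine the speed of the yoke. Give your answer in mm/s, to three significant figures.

967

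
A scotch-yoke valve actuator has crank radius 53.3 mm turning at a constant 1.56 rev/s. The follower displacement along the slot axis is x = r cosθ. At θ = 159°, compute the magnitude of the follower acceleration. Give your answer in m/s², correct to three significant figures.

4.78

ω = 9.802 rad/s (from 1.56 rev/s).
x = r cosθ ⇒ ẍ = −rω² cosθ (ω constant).
|a| = rω²|cosθ| = 0.0533·(9.802)²·|cos 159°| = 4.7807 m/s².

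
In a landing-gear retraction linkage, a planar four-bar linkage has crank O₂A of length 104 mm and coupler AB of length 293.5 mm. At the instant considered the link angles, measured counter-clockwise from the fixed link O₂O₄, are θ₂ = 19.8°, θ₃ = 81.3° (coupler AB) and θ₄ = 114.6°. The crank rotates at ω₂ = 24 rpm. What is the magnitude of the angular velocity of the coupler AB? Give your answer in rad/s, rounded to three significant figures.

1.62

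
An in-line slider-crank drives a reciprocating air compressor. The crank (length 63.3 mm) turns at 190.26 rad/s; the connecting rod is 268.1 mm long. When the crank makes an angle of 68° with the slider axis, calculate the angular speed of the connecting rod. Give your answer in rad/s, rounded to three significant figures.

17.2

ω = 190.3 rad/s
The rod makes angle φ with the slider axis where L sinφ = r sinθ; differentiating, L cosφ·φ̇ = r ω cosθ.
L cosφ = √(L² − r² sin²θ) = 0.2616 m.
|ω_rod| = r ω |cosθ| / √(L² − r² sin²θ) = 0.0633·190.3·0.37461/0.2616 = 17.246 rad/s.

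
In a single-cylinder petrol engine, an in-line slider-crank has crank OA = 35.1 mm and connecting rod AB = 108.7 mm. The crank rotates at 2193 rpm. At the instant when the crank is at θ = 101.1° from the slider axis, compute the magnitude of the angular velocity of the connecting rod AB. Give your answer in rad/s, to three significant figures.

ω = 229.7 rad/s (converted from 2193 rpm).
The rod makes angle φ with the slider axis where L sinφ = r sinθ; differentiating, L cosφ·φ̇ = r ω cosθ.
L cosφ = √(L² − r² sin²θ) = 0.1031 m.
|ω_rod| = r ω |cosθ| / √(L² − r² sin²θ) = 0.0351·229.7·0.19252/0.1031 = 15.052 rad/s.

15.1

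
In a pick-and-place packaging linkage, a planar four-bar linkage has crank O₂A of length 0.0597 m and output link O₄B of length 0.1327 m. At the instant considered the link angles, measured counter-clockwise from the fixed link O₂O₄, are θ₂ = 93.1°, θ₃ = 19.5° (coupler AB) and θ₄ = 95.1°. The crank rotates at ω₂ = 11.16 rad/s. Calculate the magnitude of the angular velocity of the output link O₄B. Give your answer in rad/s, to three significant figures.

ω₂ = 11.16 rad/s
Differentiating the loop-closure r₂e^{iθ₂}+r₃e^{iθ₃}=r₁+r₄e^{iθ₄} gives r₂ω₂e^{iθ₂}+r₃ω₃e^{iθ₃}=r₄ω₄e^{iθ₄}.
Eliminating the other unknown: ω₄ = r₂ω₂ sin(θ₂−θ₃) / [r₄ sin(θ₄−θ₃)].
Numerator sine = +0.95931; denominator sine = +0.96858.
Result = 0.0597·11.16·(+0.95931) / (0.1327·(+0.96858)) = +4.9727 rad/s; magnitude 4.9727 rad/s.

4.97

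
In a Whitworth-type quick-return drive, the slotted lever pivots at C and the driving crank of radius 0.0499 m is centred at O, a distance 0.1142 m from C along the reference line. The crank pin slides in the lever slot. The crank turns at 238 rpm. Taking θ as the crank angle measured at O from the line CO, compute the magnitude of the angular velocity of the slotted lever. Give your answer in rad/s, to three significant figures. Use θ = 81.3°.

4.84

ω = 24.92 rad/s (from 238 rpm).
Crank pin A relative to C: A = (d + r cosθ, r sinθ); lever angle φ = atan2(r sinθ, d + r cosθ).
Differentiating tanφ: φ̇ = rω(d cosθ + r)/(d² + r² + 2dr cosθ).
d² + r² + 2dr cosθ = |CA|² = 0.0172556 m²;  d cosθ + r = +0.067174 m.
|ω_lever| = |0.0499·24.92·+0.067174| / 0.0172556 = 4.8415 rad/s.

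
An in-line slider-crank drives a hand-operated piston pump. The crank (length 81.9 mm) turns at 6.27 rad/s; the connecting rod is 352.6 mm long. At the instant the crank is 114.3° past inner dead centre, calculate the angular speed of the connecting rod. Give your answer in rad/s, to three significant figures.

0.613

ω = 6.27 rad/s
The rod makes angle φ with the slider axis where L sinφ = r sinθ; differentiating, L cosφ·φ̇ = r ω cosθ.
L cosφ = √(L² − r² sin²θ) = 0.34461 m.
|ω_rod| = r ω |cosθ| / √(L² − r² sin²θ) = 0.0819·6.27·0.41151/0.34461 = 0.61321 rad/s.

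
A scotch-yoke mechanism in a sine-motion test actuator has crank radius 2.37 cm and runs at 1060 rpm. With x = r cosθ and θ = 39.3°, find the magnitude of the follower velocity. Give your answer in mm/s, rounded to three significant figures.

1670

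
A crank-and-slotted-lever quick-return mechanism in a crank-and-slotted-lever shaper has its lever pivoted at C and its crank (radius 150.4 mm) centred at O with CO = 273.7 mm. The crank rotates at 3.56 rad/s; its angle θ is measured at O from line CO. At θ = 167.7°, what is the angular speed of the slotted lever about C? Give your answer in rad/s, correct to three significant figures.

3.67

ω = 3.56 rad/s
Crank pin A relative to C: A = (d + r cosθ, r sinθ); lever angle φ = atan2(r sinθ, d + r cosθ).
Differentiating tanφ: φ̇ = rω(d cosθ + r)/(d² + r² + 2dr cosθ).
d² + r² + 2dr cosθ = |CA|² = 0.0170927 m²;  d cosθ + r = -0.11702 m.
|ω_lever| = |0.1504·3.56·-0.11702| / 0.0170927 = 3.6655 rad/s.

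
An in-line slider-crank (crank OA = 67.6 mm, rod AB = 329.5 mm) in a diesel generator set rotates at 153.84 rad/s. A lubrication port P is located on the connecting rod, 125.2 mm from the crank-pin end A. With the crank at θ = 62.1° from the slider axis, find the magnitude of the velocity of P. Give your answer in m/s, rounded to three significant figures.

10.00

ω = 153.8 rad/s.  Crank-pin speed |V_A| = rω = 10.4 m/s, perpendicular to OA.
Rod angle: sinφ = −(r/L) sinθ ⇒ φ = -10.446°; ω_rod = −rω cosθ/√(L²−r²sin²θ) = -15.018 rad/s.
V_P = V_A + ω_rod × AP, with AP = 0.1252 m along the rod.
Components: V_Px = −rω sinθ − a·ω_rod·sinφ = -9.5317 m/s;  V_Py = rω cosθ + a·ω_rod·cosφ = +3.0172 m/s.
|V_P| = √(V_Px² + V_Py²) = 9.9979 m/s.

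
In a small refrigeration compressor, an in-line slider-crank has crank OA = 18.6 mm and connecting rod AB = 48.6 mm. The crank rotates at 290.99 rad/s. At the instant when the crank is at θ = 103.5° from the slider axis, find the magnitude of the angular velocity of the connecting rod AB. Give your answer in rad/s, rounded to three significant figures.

28.0

ω = 291 rad/s
The rod makes angle φ with the slider axis where L sinφ = r sinθ; differentiating, L cosφ·φ̇ = r ω cosθ.
L cosφ = √(L² − r² sin²θ) = 0.045109 m.
|ω_rod| = r ω |cosθ| / √(L² − r² sin²θ) = 0.0186·291·0.23345/0.045109 = 28.01 rad/s.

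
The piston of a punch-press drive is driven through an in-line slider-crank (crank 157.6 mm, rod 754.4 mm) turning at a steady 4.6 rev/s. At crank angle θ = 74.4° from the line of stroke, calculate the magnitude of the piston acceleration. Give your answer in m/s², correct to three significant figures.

ω = 2π·4.6 = 28.9 rad/s
x(θ) = r cosθ + √(L² − r² sin²θ); with ω constant, a = ω²·d²x/dθ².
d²x/dθ² = −r cosθ − r²(cos2θ)/√u − r⁴ sin²2θ/(4u^{3/2}),  u = L² − r² sin²θ = 0.546078 m².
Substituting r = 0.1576 m, L = 0.7544 m, θ = 74.4°: d²x/dθ² = -0.013734 m.
a = ω²·d²x/dθ² = (28.9)²·(-0.013734) = -11.473 m/s²;  |a| = 11.473 m/s².

11.5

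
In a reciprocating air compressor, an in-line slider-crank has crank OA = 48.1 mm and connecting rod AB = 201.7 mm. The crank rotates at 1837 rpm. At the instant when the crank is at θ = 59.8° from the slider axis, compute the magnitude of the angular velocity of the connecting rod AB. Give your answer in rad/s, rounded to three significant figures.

ω = 192.4 rad/s (converted from 1837 rpm).
The rod makes angle φ with the slider axis where L sinφ = r sinθ; differentiating, L cosφ·φ̇ = r ω cosθ.
L cosφ = √(L² − r² sin²θ) = 0.19737 m.
|ω_rod| = r ω |cosθ| / √(L² − r² sin²θ) = 0.0481·192.4·0.50302/0.19737 = 23.582 rad/s.

23.6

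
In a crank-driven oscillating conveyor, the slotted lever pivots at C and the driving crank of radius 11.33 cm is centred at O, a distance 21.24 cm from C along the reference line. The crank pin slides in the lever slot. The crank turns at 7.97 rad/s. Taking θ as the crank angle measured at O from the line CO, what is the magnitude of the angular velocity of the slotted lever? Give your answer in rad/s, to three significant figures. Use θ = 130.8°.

0.868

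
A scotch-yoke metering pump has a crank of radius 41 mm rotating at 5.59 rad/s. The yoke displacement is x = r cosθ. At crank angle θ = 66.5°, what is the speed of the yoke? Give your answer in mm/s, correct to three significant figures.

210

ω = 5.59 rad/s
x = r cosθ ⇒ ẋ = −rω sinθ.
|v| = rω|sinθ| = 0.041·5.59·|sin 66.5°| = 0.21018 m/s = 210.18 mm/s.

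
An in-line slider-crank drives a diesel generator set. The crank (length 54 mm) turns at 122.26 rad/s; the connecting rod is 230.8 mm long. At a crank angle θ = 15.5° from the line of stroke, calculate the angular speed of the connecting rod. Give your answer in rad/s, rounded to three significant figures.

ω = 122.3 rad/s
The rod makes angle φ with the slider axis where L sinφ = r sinθ; differentiating, L cosφ·φ̇ = r ω cosθ.
L cosφ = √(L² − r² sin²θ) = 0.23035 m.
|ω_rod| = r ω |cosθ| / √(L² − r² sin²θ) = 0.054·122.3·0.96363/0.23035 = 27.619 rad/s.

27.6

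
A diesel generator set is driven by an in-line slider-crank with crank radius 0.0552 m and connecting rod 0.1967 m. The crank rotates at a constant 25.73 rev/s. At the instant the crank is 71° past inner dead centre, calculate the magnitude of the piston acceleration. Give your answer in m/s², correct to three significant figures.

142

ω = 2π·25.7 = 161.7 rad/s
x(θ) = r cosθ + √(L² − r² sin²θ); with ω constant, a = ω²·d²x/dθ².
d²x/dθ² = −r cosθ − r²(cos2θ)/√u − r⁴ sin²2θ/(4u^{3/2}),  u = L² − r² sin²θ = 0.0359668 m².
Substituting r = 0.0552 m, L = 0.1967 m, θ = 71°: d²x/dθ² = -0.0054396 m.
a = ω²·d²x/dθ² = (161.7)²·(-0.0054396) = -142.17 m/s²;  |a| = 142.17 m/s².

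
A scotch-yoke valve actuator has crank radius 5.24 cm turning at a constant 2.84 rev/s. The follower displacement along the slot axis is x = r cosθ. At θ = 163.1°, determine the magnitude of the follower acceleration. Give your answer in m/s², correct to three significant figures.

ω = 17.84 rad/s (from 2.84 rev/s).
x = r cosθ ⇒ ẍ = −rω² cosθ (ω constant).
|a| = rω²|cosθ| = 0.0524·(17.84)²·|cos 163.1°| = 15.964 m/s².

16.0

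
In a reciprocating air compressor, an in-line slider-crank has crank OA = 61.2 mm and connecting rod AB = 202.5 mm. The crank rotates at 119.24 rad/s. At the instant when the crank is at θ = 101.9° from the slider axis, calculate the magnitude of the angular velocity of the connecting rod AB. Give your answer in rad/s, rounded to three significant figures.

7.78

ω = 119.2 rad/s
The rod makes angle φ with the slider axis where L sinφ = r sinθ; differentiating, L cosφ·φ̇ = r ω cosθ.
L cosφ = √(L² − r² sin²θ) = 0.19344 m.
|ω_rod| = r ω |cosθ| / √(L² − r² sin²θ) = 0.0612·119.2·0.20620/0.19344 = 7.7789 rad/s.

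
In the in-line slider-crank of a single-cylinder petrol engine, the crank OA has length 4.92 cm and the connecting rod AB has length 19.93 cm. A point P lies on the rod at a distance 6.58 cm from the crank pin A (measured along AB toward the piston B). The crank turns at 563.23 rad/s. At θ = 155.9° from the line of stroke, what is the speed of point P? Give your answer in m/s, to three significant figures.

ω = 563.2 rad/s.  Crank-pin speed |V_A| = rω = 27.711 m/s, perpendicular to OA.
Rod angle: sinφ = −(r/L) sinθ ⇒ φ = -5.785°; ω_rod = −rω cosθ/√(L²−r²sin²θ) = +127.57 rad/s.
V_P = V_A + ω_rod × AP, with AP = 0.0658 m along the rod.
Components: V_Px = −rω sinθ − a·ω_rod·sinφ = -10.469 m/s;  V_Py = rω cosθ + a·ω_rod·cosφ = -16.944 m/s.
|V_P| = √(V_Px² + V_Py²) = 19.917 m/s.

19.9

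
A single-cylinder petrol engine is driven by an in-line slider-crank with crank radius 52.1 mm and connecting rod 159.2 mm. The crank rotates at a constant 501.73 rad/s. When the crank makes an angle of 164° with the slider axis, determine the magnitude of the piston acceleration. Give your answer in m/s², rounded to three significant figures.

8920

ω = 501.7 rad/s
x(θ) = r cosθ + √(L² − r² sin²θ); with ω constant, a = ω²·d²x/dθ².
d²x/dθ² = −r cosθ − r²(cos2θ)/√u − r⁴ sin²2θ/(4u^{3/2}),  u = L² − r² sin²θ = 0.0251384 m².
Substituting r = 0.0521 m, L = 0.1592 m, θ = 164°: d²x/dθ² = +0.035433 m.
a = ω²·d²x/dθ² = (501.7)²·(+0.035433) = +8919.7 m/s²;  |a| = 8919.7 m/s².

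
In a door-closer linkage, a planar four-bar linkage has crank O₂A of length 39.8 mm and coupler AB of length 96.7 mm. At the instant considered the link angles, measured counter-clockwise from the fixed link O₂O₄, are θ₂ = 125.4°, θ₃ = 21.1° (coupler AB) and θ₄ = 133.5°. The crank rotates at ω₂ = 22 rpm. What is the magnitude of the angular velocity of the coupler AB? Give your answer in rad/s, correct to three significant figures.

0.145

ω₂ = 2.304 rad/s (from 22 rpm).
Differentiating the loop-closure r₂e^{iθ₂}+r₃e^{iθ₃}=r₁+r₄e^{iθ₄} gives r₂ω₂e^{iθ₂}+r₃ω₃e^{iθ₃}=r₄ω₄e^{iθ₄}.
Eliminating the other unknown: ω₃ = r₂ω₂ sin(θ₄−θ₂) / [r₃ sin(θ₃−θ₄)].
Numerator sine = +0.14090; denominator sine = -0.92455.
Result = 0.0398·2.304·(+0.14090) / (0.0967·(-0.92455)) = -0.14451 rad/s; magnitude 0.14451 rad/s.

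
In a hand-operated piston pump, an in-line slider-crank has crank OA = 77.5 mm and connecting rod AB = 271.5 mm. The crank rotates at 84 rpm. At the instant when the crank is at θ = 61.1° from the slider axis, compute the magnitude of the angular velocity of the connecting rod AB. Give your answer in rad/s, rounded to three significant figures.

1.25

ω = 8.796 rad/s (converted from 84 rpm).
The rod makes angle φ with the slider axis where L sinφ = r sinθ; differentiating, L cosφ·φ̇ = r ω cosθ.
L cosφ = √(L² − r² sin²θ) = 0.26289 m.
|ω_rod| = r ω |cosθ| / √(L² − r² sin²θ) = 0.0775·8.796·0.48328/0.26289 = 1.2533 rad/s.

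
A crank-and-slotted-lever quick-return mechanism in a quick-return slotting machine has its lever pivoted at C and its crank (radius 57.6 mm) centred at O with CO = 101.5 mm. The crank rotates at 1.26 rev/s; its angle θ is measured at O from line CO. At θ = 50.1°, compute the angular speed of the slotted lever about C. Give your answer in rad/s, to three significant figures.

ω = 7.917 rad/s (from 1.26 rev/s).
Crank pin A relative to C: A = (d + r cosθ, r sinθ); lever angle φ = atan2(r sinθ, d + r cosθ).
Differentiating tanφ: φ̇ = rω(d cosθ + r)/(d² + r² + 2dr cosθ).
d² + r² + 2dr cosθ = |CA|² = 0.0211204 m²;  d cosθ + r = +0.12271 m.
|ω_lever| = |0.0576·7.917·+0.12271| / 0.0211204 = 2.6494 rad/s.

2.65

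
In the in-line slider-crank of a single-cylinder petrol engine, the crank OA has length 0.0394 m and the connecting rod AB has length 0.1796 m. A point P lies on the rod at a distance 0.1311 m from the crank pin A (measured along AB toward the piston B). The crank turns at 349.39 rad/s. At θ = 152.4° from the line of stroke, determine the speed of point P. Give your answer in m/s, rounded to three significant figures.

ω = 349.4 rad/s.  Crank-pin speed |V_A| = rω = 13.766 m/s, perpendicular to OA.
Rod angle: sinφ = −(r/L) sinθ ⇒ φ = -5.833°; ω_rod = −rω cosθ/√(L²−r²sin²θ) = +68.279 rad/s.
V_P = V_A + ω_rod × AP, with AP = 0.1311 m along the rod.
Components: V_Px = −rω sinθ − a·ω_rod·sinφ = -5.4679 m/s;  V_Py = rω cosθ + a·ω_rod·cosφ = -3.2944 m/s.
|V_P| = √(V_Px² + V_Py²) = 6.3837 m/s.

6.38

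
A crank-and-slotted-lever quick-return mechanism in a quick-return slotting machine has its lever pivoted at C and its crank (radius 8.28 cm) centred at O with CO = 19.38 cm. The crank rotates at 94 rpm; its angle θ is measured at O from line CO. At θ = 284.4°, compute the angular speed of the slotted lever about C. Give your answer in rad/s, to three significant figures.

2.04

ω = 9.844 rad/s (from 94 rpm).
Crank pin A relative to C: A = (d + r cosθ, r sinθ); lever angle φ = atan2(r sinθ, d + r cosθ).
Differentiating tanφ: φ̇ = rω(d cosθ + r)/(d² + r² + 2dr cosθ).
d² + r² + 2dr cosθ = |CA|² = 0.0523956 m²;  d cosθ + r = +0.131 m.
|ω_lever| = |0.0828·9.844·+0.131| / 0.0523956 = 2.0377 rad/s.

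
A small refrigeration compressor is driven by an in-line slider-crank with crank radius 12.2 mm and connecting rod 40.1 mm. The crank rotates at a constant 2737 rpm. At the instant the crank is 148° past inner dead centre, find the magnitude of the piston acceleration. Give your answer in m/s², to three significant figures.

709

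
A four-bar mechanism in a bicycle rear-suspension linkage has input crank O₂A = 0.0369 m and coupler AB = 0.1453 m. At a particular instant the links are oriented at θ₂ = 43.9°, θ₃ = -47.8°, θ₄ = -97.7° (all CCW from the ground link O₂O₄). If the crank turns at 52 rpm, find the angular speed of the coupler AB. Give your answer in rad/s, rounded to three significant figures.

ω₂ = 5.445 rad/s (from 52 rpm).
Differentiating the loop-closure r₂e^{iθ₂}+r₃e^{iθ₃}=r₁+r₄e^{iθ₄} gives r₂ω₂e^{iθ₂}+r₃ω₃e^{iθ₃}=r₄ω₄e^{iθ₄}.
Eliminating the other unknown: ω₃ = r₂ω₂ sin(θ₄−θ₂) / [r₃ sin(θ₃−θ₄)].
Numerator sine = -0.62115; denominator sine = +0.76492.
Result = 0.0369·5.445·(-0.62115) / (0.1453·(+0.76492)) = -1.123 rad/s; magnitude 1.123 rad/s.

1.12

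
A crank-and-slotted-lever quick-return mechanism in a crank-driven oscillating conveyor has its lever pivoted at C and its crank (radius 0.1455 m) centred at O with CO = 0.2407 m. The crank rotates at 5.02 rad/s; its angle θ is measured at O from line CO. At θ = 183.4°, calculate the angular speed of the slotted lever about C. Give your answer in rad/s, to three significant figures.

7.54

ω = 5.02 rad/s
Crank pin A relative to C: A = (d + r cosθ, r sinθ); lever angle φ = atan2(r sinθ, d + r cosθ).
Differentiating tanφ: φ̇ = rω(d cosθ + r)/(d² + r² + 2dr cosθ).
d² + r² + 2dr cosθ = |CA|² = 0.00918633 m²;  d cosθ + r = -0.094776 m.
|ω_lever| = |0.1455·5.02·-0.094776| / 0.00918633 = 7.5357 rad/s.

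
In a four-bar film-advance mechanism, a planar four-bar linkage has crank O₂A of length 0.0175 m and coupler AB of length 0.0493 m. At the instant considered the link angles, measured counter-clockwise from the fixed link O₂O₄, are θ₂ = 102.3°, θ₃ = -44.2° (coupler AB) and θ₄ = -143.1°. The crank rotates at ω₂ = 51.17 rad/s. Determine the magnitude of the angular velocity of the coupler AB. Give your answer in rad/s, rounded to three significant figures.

16.7

ω₂ = 51.17 rad/s
Differentiating the loop-closure r₂e^{iθ₂}+r₃e^{iθ₃}=r₁+r₄e^{iθ₄} gives r₂ω₂e^{iθ₂}+r₃ω₃e^{iθ₃}=r₄ω₄e^{iθ₄}.
Eliminating the other unknown: ω₃ = r₂ω₂ sin(θ₄−θ₂) / [r₃ sin(θ₃−θ₄)].
Numerator sine = +0.90924; denominator sine = +0.98796.
Result = 0.0175·51.17·(+0.90924) / (0.0493·(+0.98796)) = +16.716 rad/s; magnitude 16.716 rad/s.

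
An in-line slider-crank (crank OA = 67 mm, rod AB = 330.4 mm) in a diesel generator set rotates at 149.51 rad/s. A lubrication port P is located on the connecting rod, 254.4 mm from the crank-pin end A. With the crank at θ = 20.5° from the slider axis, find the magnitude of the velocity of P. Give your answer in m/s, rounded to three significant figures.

4.56

ω = 149.5 rad/s.  Crank-pin speed |V_A| = rω = 10.017 m/s, perpendicular to OA.
Rod angle: sinφ = −(r/L) sinθ ⇒ φ = -4.072°; ω_rod = −rω cosθ/√(L²−r²sin²θ) = -28.47 rad/s.
V_P = V_A + ω_rod × AP, with AP = 0.2544 m along the rod.
Components: V_Px = −rω sinθ − a·ω_rod·sinφ = -4.0224 m/s;  V_Py = rω cosθ + a·ω_rod·cosφ = +2.1583 m/s.
|V_P| = √(V_Px² + V_Py²) = 4.5649 m/s.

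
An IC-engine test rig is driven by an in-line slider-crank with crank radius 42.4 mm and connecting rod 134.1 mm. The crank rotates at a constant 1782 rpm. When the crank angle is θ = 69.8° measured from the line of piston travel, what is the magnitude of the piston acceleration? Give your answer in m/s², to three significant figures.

ω = 2π·1782/60 = 186.6 rad/s
x(θ) = r cosθ + √(L² − r² sin²θ); with ω constant, a = ω²·d²x/dθ².
d²x/dθ² = −r cosθ − r²(cos2θ)/√u − r⁴ sin²2θ/(4u^{3/2}),  u = L² − r² sin²θ = 0.0163994 m².
Substituting r = 0.0424 m, L = 0.1341 m, θ = 69.8°: d²x/dθ² = -0.0041115 m.
a = ω²·d²x/dθ² = (186.6)²·(-0.0041115) = -143.18 m/s²;  |a| = 143.18 m/s².

143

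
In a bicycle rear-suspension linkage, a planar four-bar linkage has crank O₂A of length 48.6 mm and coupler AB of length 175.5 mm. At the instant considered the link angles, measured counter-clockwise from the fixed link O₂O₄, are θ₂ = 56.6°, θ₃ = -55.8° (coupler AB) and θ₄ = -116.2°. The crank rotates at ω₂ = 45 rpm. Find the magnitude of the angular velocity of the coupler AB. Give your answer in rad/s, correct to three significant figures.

ω₂ = 4.712 rad/s (from 45 rpm).
Differentiating the loop-closure r₂e^{iθ₂}+r₃e^{iθ₃}=r₁+r₄e^{iθ₄} gives r₂ω₂e^{iθ₂}+r₃ω₃e^{iθ₃}=r₄ω₄e^{iθ₄}.
Eliminating the other unknown: ω₃ = r₂ω₂ sin(θ₄−θ₂) / [r₃ sin(θ₃−θ₄)].
Numerator sine = -0.12533; denominator sine = +0.86949.
Result = 0.0486·4.712·(-0.12533) / (0.1755·(+0.86949)) = -0.1881 rad/s; magnitude 0.1881 rad/s.

0.188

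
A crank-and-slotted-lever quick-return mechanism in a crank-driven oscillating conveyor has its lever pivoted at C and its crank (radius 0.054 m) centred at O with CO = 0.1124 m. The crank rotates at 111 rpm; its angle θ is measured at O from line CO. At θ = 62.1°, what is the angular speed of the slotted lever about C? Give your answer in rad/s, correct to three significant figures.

ω = 11.62 rad/s (from 111 rpm).
Crank pin A relative to C: A = (d + r cosθ, r sinθ); lever angle φ = atan2(r sinθ, d + r cosθ).
Differentiating tanφ: φ̇ = rω(d cosθ + r)/(d² + r² + 2dr cosθ).
d² + r² + 2dr cosθ = |CA|² = 0.0212301 m²;  d cosθ + r = +0.1066 m.
|ω_lever| = |0.054·11.62·+0.1066| / 0.0212301 = 3.1516 rad/s.

3.15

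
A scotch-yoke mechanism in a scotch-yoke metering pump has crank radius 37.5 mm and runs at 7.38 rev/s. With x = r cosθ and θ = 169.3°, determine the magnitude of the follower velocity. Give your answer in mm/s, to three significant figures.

323

ω = 46.37 rad/s (from 7.38 rev/s).
x = r cosθ ⇒ ẋ = −rω sinθ.
|v| = rω|sinθ| = 0.0375·46.37·|sin 169.3°| = 0.32285 m/s = 322.85 mm/s.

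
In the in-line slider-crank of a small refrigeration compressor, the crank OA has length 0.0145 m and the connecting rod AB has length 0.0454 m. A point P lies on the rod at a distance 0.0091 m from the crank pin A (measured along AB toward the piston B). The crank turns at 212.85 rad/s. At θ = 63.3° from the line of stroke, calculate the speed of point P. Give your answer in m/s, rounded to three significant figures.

3.05

ω = 212.8 rad/s.  Crank-pin speed |V_A| = rω = 3.0863 m/s, perpendicular to OA.
Rod angle: sinφ = −(r/L) sinθ ⇒ φ = -16.578°; ω_rod = −rω cosθ/√(L²−r²sin²θ) = -31.87 rad/s.
V_P = V_A + ω_rod × AP, with AP = 0.0091 m along the rod.
Components: V_Px = −rω sinθ − a·ω_rod·sinφ = -2.84 m/s;  V_Py = rω cosθ + a·ω_rod·cosφ = +1.1088 m/s.
|V_P| = √(V_Px² + V_Py²) = 3.0488 m/s.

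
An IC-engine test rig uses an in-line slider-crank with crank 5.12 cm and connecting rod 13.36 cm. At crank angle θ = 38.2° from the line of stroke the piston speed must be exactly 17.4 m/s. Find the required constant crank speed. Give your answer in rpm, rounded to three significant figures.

4010

For an in-line slider-crank, |v_piston| = rω|sinθ|·[1 + r cosθ/√(L² − r² sin²θ)].
With r = 0.0512 m, L = 0.1336 m, θ = 38.2°: the bracketed kinematic factor |dx/dθ| = 0.041478 m.
ω = v/|dx/dθ| = 17.4/0.041478 = 419.5 rad/s.
N = 60ω/(2π) = 4005.9 rpm.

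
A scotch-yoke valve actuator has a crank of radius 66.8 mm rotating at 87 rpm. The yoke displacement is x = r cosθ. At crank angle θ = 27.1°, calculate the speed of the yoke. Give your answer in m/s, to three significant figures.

ω = 9.111 rad/s (from 87 rpm).
x = r cosθ ⇒ ẋ = −rω sinθ.
|v| = rω|sinθ| = 0.0668·9.111·|sin 27.1°| = 0.27724 m/s.

0.277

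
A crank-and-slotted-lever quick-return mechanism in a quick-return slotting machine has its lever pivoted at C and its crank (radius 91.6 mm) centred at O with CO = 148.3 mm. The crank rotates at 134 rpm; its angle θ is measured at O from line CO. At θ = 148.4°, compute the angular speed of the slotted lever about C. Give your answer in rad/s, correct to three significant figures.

6.16

ω = 14.03 rad/s (from 134 rpm).
Crank pin A relative to C: A = (d + r cosθ, r sinθ); lever angle φ = atan2(r sinθ, d + r cosθ).
Differentiating tanφ: φ̇ = rω(d cosθ + r)/(d² + r² + 2dr cosθ).
d² + r² + 2dr cosθ = |CA|² = 0.00724326 m²;  d cosθ + r = -0.034711 m.
|ω_lever| = |0.0916·14.03·-0.034711| / 0.00724326 = 6.1598 rad/s.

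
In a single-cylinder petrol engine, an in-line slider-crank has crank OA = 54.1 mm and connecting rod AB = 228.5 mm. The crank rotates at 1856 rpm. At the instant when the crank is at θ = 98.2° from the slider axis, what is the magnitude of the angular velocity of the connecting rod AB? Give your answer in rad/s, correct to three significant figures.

ω = 194.4 rad/s (converted from 1856 rpm).
The rod makes angle φ with the slider axis where L sinφ = r sinθ; differentiating, L cosφ·φ̇ = r ω cosθ.
L cosφ = √(L² − r² sin²θ) = 0.22214 m.
|ω_rod| = r ω |cosθ| / √(L² − r² sin²θ) = 0.0541·194.4·0.14263/0.22214 = 6.7513 rad/s.

6.75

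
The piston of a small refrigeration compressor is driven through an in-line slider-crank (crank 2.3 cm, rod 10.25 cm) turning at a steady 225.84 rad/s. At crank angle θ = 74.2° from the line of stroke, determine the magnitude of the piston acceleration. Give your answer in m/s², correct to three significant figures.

90.8

ω = 225.8 rad/s
x(θ) = r cosθ + √(L² − r² sin²θ); with ω constant, a = ω²·d²x/dθ².
d²x/dθ² = −r cosθ − r²(cos2θ)/√u − r⁴ sin²2θ/(4u^{3/2}),  u = L² − r² sin²θ = 0.0100165 m².
Substituting r = 0.023 m, L = 0.1025 m, θ = 74.2°: d²x/dθ² = -0.0017797 m.
a = ω²·d²x/dθ² = (225.8)²·(-0.0017797) = -90.77 m/s²;  |a| = 90.77 m/s².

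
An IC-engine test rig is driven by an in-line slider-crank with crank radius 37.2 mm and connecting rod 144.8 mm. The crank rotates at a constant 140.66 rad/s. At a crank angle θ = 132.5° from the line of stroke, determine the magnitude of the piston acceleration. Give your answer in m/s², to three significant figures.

ω = 140.7 rad/s
x(θ) = r cosθ + √(L² − r² sin²θ); with ω constant, a = ω²·d²x/dθ².
d²x/dθ² = −r cosθ − r²(cos2θ)/√u − r⁴ sin²2θ/(4u^{3/2}),  u = L² − r² sin²θ = 0.0202148 m².
Substituting r = 0.0372 m, L = 0.1448 m, θ = 132.5°: d²x/dθ² = +0.025815 m.
a = ω²·d²x/dθ² = (140.7)²·(+0.025815) = +510.75 m/s²;  |a| = 510.75 m/s².

511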